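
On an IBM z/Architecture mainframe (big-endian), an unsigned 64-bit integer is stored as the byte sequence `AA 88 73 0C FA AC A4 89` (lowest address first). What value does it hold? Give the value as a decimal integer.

Big-endian stores the most-significant byte at the lowest address.
The bytes are already most-significant first: 0xAA88730CFAACA489.
0xAA88730CFAACA489 = 12288198082862818441.

12288198082862818441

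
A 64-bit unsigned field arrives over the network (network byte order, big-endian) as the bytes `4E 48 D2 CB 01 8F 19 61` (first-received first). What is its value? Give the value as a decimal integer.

Big-endian stores the most-significant byte at the lowest address.
The bytes are already most-significant first: 0x4E48D2CB018F1961.
0x4E48D2CB018F1961 = 5640990302627895649.

5640990302627895649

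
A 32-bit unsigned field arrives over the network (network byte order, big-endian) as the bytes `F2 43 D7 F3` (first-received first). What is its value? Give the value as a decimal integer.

4064532467

Big-endian: lowest address holds the most-significant byte.
The bytes are already most-significant first: 0xF243D7F3.
0xF243D7F3 = 4064532467.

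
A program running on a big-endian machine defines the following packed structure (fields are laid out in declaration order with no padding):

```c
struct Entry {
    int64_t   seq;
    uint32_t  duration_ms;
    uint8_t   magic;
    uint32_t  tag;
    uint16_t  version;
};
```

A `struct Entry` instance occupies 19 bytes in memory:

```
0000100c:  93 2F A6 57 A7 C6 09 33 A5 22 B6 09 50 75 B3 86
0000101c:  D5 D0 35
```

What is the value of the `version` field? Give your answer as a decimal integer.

53301

`version` follows `seq` (8 B), `duration_ms` (4 B), `magic` (1 B), `tag` (4 B), so it starts at offset 8 + 4 + 1 + 4 = 17 and occupies 2 bytes.
Bytes at offsets 17..18: D0 35.
Big-endian: lowest address holds the most-significant byte.
The bytes are already most-significant first: 0xD035.
0xD035 = 53301.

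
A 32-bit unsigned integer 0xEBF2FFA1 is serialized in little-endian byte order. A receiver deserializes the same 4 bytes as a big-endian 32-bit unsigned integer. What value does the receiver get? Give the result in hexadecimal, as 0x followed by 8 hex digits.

Stored little-endian, the bytes at ascending addresses are A1 FF F2 EB.
Read back as big-endian, the last byte is least significant, giving 0xA1FFF2EB.

0xA1FFF2EB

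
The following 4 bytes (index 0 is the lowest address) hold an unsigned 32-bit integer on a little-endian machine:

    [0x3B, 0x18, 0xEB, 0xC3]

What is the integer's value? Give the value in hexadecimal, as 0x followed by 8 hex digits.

0xC3EB183B

Little-endian: lowest address holds the least-significant byte.
Reassemble most-significant byte first: C3 EB 18 3B → 0xC3EB183B.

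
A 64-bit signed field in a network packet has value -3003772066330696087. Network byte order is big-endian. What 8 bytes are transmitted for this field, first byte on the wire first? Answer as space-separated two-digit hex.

Two's complement of -3003772066330696087 in 64 bits: 3003772066330696087 = 0x29AF8AC797E1D997; invert → 0xD6507538681E2668; add 1 → 0xD6507538681E2669.
Split into bytes (most-significant first): D6 50 75 38 68 1E 26 69.
Big-endian stores the most-significant byte at the lowest address.
So the memory order matches the most-significant-first order: D6 50 75 38 68 1E 26 69.

D6 50 75 38 68 1E 26 69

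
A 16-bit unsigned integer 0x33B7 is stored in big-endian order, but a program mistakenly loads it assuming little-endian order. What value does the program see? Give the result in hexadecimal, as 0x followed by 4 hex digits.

0xB733

Stored big-endian, the bytes at ascending addresses are 33 B7.
Read back as little-endian, the first byte is least significant, giving 0xB733.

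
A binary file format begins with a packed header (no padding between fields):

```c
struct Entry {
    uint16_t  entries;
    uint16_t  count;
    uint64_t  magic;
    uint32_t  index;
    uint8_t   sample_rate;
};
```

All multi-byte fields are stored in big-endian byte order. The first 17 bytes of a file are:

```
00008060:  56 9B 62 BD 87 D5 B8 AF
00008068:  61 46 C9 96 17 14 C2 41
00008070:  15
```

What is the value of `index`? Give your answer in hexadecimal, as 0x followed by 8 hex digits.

0x1714C241

`index` follows `entries` (2 B), `count` (2 B), `magic` (8 B), so it starts at offset 2 + 2 + 8 = 12 and occupies 4 bytes.
Bytes at offsets 12..15: 17 14 C2 41.
Big-endian: lowest address holds the most-significant byte.
The bytes are already most-significant first: 0x1714C241.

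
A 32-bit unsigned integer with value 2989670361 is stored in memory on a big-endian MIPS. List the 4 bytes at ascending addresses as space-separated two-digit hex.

B2 32 BF D9

2989670361 in hexadecimal, padded to 32 bits, is 0xB232BFD9.
Split into bytes (most-significant first): B2 32 BF D9.
Big-endian stores the most-significant byte at the lowest address.
So the memory order matches the most-significant-first order: B2 32 BF D9.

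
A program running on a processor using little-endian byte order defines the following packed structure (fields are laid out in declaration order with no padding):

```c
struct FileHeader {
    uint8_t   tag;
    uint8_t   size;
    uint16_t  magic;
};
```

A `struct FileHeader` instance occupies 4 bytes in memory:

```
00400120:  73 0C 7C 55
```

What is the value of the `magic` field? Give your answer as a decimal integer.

`magic` follows `tag` (1 B), `size` (1 B), so it starts at offset 1 + 1 = 2 and occupies 2 bytes.
Bytes at offsets 2..3: 7C 55.
In little-endian order the low byte comes first in memory.
Reassemble most-significant byte first: 55 7C → 0x557C.
0x557C = 21884.

21884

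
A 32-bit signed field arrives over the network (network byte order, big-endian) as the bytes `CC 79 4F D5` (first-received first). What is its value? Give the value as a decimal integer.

Big-endian: lowest address holds the most-significant byte.
The bytes are already most-significant first: 0xCC794FD5.
Top bit is set, so as a signed 32-bit value this is 0xCC794FD5 − 2^32 = -864464939.

-864464939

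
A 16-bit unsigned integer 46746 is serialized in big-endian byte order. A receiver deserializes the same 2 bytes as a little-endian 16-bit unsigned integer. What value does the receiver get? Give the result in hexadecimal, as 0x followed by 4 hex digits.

0x9AB6

46746 in 16-bit hexadecimal is 0xB69A.
Stored big-endian, the bytes at ascending addresses are B6 9A.
Read back as little-endian, the first byte is least significant, giving 0x9AB6.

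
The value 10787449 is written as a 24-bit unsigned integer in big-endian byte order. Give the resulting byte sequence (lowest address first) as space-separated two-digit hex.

10787449 in hexadecimal, padded to 24 bits, is 0xA49A79.
Split into bytes (most-significant first): A4 9A 79.
In big-endian order the high byte comes first in memory.
So the memory order matches the most-significant-first order: A4 9A 79.

A4 9A 79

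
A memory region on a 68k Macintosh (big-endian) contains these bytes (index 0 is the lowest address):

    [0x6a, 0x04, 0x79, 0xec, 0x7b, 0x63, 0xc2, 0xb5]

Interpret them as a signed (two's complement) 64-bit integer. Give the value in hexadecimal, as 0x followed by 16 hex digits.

0x6A0479EC7B63C2B5

Big-endian stores the most-significant byte at the lowest address.
The bytes are already most-significant first: 0x6A0479EC7B63C2B5.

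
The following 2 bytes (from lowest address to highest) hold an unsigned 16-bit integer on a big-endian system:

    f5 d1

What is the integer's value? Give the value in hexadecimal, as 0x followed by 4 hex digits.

Big-endian: lowest address holds the most-significant byte.
The bytes are already most-significant first: 0xF5D1.

0xF5D1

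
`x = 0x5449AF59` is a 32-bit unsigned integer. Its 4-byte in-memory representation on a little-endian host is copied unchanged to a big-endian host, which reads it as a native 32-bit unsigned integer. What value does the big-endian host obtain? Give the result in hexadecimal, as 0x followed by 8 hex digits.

0x59AF4954

Stored little-endian, the bytes at ascending addresses are 59 AF 49 54.
Read back as big-endian, the last byte is least significant, giving 0x59AF4954.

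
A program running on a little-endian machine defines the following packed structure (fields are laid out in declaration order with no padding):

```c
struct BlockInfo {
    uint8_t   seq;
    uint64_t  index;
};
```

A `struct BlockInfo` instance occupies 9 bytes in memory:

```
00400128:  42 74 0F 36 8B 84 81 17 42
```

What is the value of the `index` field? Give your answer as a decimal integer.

`index` follows `seq` (1 byte), so it starts at byte offset 1 and occupies 8 bytes.
Bytes at offsets 1..8: 74 0F 36 8B 84 81 17 42.
Little-endian stores the least-significant byte at the lowest address.
Reassemble most-significant byte first: 42 17 81 84 8B 36 0F 74 → 0x421781848B360F74.
0x421781848B360F74 = 4762417537238830964.

4762417537238830964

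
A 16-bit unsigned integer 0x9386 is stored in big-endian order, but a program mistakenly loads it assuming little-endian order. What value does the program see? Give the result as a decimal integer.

34451

Stored big-endian, the bytes at ascending addresses are 93 86.
Read back as little-endian, the first byte is least significant, giving 0x8693.
0x8693 = 34451.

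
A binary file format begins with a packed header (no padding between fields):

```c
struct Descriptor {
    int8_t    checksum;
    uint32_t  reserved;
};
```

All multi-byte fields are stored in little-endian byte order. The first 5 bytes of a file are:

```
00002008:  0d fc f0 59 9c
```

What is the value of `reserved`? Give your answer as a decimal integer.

`reserved` follows `checksum` (1 byte), so it starts at byte offset 1 and occupies 4 bytes.
Bytes at offsets 1..4: FC F0 59 9C.
Little-endian stores the least-significant byte at the lowest address.
Reassemble most-significant byte first: 9C 59 F0 FC → 0x9C59F0FC.
0x9C59F0FC = 2623140092.

2623140092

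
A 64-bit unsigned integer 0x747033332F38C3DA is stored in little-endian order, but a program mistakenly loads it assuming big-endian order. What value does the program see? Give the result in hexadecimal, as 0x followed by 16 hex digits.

Stored little-endian, the bytes at ascending addresses are DA C3 38 2F 33 33 70 74.
Read back as big-endian, the last byte is least significant, giving 0xDAC3382F33337074.

0xDAC3382F33337074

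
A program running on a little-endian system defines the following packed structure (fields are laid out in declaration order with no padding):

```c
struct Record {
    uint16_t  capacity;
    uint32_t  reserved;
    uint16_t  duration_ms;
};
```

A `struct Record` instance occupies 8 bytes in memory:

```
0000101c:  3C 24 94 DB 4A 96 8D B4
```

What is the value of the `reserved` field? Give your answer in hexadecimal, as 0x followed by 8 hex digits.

`reserved` follows `capacity` (2 bytes), so it starts at byte offset 2 and occupies 4 bytes.
Bytes at offsets 2..5: 94 DB 4A 96.
Little-endian: lowest address holds the least-significant byte.
Reassemble most-significant byte first: 96 4A DB 94 → 0x964ADB94.

0x964ADB94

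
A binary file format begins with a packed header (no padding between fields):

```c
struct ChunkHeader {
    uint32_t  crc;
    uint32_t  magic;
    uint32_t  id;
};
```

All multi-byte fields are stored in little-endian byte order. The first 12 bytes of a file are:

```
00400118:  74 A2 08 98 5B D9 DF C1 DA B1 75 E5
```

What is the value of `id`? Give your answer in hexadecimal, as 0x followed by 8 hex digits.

0xE575B1DA

`id` follows `crc` (4 B), `magic` (4 B), so it starts at offset 4 + 4 = 8 and occupies 4 bytes.
Bytes at offsets 8..11: DA B1 75 E5.
Little-endian: lowest address holds the least-significant byte.
Reassemble most-significant byte first: E5 75 B1 DA → 0xE575B1DA.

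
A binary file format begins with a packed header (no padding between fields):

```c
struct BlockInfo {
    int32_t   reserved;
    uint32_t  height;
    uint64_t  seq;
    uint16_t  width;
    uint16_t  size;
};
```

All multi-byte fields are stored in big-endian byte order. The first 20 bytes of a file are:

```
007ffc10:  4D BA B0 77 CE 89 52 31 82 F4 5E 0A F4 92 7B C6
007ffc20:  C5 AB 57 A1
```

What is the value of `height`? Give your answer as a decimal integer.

`height` follows `reserved` (4 bytes), so it starts at byte offset 4 and occupies 4 bytes.
Bytes at offsets 4..7: CE 89 52 31.
Big-endian: lowest address holds the most-significant byte.
The bytes are already most-significant first: 0xCE895231.
0xCE895231 = 3465105969.

3465105969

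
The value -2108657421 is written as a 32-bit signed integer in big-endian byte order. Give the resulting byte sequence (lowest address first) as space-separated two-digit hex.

Two's complement of -2108657421 in 32 bits: 2108657421 = 0x7DAF8F0D; invert → 0x825070F2; add 1 → 0x825070F3.
Split into bytes (most-significant first): 82 50 70 F3.
In big-endian order the high byte comes first in memory.
So the memory order matches the most-significant-first order: 82 50 70 F3.

82 50 70 F3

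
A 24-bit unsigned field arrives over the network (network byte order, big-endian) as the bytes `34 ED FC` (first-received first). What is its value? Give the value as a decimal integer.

In big-endian order the high byte comes first in memory.
The bytes are already most-significant first: 0x34EDFC.
0x34EDFC = 3468796.

3468796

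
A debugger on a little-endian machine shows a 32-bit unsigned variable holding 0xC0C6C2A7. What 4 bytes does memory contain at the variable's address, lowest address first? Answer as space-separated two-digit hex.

Split into bytes (most-significant first): C0 C6 C2 A7.
Little-endian stores the least-significant byte at the lowest address.
So at ascending addresses the bytes are A7 C2 C6 C0.

A7 C2 C6 C0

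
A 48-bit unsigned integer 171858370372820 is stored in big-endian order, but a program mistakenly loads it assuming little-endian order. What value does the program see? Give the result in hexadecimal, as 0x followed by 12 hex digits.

0xD4241EE54D9C

171858370372820 in 48-bit hexadecimal is 0x9C4DE51E24D4.
Stored big-endian, the bytes at ascending addresses are 9C 4D E5 1E 24 D4.
Read back as little-endian, the first byte is least significant, giving 0xD4241EE54D9C.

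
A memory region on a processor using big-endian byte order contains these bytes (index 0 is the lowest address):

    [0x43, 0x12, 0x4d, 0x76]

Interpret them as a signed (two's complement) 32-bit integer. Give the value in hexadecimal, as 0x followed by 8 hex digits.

Big-endian: lowest address holds the most-significant byte.
The bytes are already most-significant first: 0x43124D76.

0x43124D76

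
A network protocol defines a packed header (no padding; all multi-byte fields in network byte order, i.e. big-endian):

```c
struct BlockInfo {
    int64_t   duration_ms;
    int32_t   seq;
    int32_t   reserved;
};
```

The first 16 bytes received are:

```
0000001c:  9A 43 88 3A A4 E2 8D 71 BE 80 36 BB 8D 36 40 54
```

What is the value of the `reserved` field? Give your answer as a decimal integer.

`reserved` follows `duration_ms` (8 B), `seq` (4 B), so it starts at offset 8 + 4 = 12 and occupies 4 bytes.
Bytes at offsets 12..15: 8D 36 40 54.
Big-endian stores the most-significant byte at the lowest address.
The bytes are already most-significant first: 0x8D364054.
Top bit is set, so as a signed 32-bit value this is 0x8D364054 − 2^32 = -1925824428.

-1925824428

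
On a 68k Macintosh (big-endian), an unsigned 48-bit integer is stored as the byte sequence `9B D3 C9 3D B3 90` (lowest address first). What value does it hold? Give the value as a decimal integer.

Big-endian: lowest address holds the most-significant byte.
The bytes are already most-significant first: 0x9BD3C93DB390.
0x9BD3C93DB390 = 171333916668816.

171333916668816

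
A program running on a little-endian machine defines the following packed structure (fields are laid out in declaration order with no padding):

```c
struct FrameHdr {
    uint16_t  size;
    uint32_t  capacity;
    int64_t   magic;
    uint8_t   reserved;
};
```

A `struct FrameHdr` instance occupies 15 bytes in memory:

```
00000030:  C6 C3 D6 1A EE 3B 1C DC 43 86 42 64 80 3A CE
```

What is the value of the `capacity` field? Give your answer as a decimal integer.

1005460182

`capacity` follows `size` (2 bytes), so it starts at byte offset 2 and occupies 4 bytes.
Bytes at offsets 2..5: D6 1A EE 3B.
In little-endian order the low byte comes first in memory.
Reassemble most-significant byte first: 3B EE 1A D6 → 0x3BEE1AD6.
0x3BEE1AD6 = 1005460182.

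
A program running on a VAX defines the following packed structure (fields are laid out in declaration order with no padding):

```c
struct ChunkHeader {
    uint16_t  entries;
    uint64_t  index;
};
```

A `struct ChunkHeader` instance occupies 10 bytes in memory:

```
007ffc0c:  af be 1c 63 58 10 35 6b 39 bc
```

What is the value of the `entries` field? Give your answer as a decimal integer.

48815

`entries` is the first field, at byte offset 0, occupying 2 bytes.
Bytes at offsets 0..1: AF BE.
In little-endian order the low byte comes first in memory.
Reassemble most-significant byte first: BE AF → 0xBEAF.
0xBEAF = 48815.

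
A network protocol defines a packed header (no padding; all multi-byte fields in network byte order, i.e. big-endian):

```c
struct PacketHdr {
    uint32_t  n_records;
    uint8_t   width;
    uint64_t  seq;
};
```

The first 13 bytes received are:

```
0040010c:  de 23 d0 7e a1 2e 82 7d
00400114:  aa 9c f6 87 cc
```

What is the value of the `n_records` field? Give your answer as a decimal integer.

3726889086

`n_records` is the first field, at byte offset 0, occupying 4 bytes.
Bytes at offsets 0..3: DE 23 D0 7E.
Big-endian: lowest address holds the most-significant byte.
The bytes are already most-significant first: 0xDE23D07E.
0xDE23D07E = 3726889086.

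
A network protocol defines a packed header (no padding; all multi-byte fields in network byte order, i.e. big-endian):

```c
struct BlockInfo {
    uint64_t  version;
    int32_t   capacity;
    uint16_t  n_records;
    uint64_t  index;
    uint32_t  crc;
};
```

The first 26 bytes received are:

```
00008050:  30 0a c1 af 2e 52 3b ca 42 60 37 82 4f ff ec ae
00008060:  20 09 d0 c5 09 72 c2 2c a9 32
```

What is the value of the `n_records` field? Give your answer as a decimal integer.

20479

`n_records` follows `version` (8 B), `capacity` (4 B), so it starts at offset 8 + 4 = 12 and occupies 2 bytes.
Bytes at offsets 12..13: 4F FF.
Big-endian: lowest address holds the most-significant byte.
The bytes are already most-significant first: 0x4FFF.
0x4FFF = 20479.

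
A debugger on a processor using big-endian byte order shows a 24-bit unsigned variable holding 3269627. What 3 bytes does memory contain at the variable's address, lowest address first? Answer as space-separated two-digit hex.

31 E3 FB

3269627 in hexadecimal, padded to 24 bits, is 0x31E3FB.
Split into bytes (most-significant first): 31 E3 FB.
Big-endian: lowest address holds the most-significant byte.
So the memory order matches the most-significant-first order: 31 E3 FB.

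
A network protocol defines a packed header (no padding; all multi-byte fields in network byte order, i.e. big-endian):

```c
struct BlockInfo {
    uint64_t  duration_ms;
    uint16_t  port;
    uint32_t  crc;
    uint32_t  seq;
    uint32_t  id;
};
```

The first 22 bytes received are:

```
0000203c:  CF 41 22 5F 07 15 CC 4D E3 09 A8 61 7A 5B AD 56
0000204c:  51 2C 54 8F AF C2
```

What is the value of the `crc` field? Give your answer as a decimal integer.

`crc` follows `duration_ms` (8 B), `port` (2 B), so it starts at offset 8 + 2 = 10 and occupies 4 bytes.
Bytes at offsets 10..13: A8 61 7A 5B.
Big-endian: lowest address holds the most-significant byte.
The bytes are already most-significant first: 0xA8617A5B.
0xA8617A5B = 2824960603.

2824960603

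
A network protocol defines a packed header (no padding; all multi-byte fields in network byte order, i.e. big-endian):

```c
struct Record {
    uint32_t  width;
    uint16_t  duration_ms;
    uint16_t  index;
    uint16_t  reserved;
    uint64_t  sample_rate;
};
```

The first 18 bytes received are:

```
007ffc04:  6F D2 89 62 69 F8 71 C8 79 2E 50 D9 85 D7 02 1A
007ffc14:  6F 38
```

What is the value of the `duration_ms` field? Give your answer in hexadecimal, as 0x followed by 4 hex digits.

0x69F8

`duration_ms` follows `width` (4 bytes), so it starts at byte offset 4 and occupies 2 bytes.
Bytes at offsets 4..5: 69 F8.
In big-endian order the high byte comes first in memory.
The bytes are already most-significant first: 0x69F8.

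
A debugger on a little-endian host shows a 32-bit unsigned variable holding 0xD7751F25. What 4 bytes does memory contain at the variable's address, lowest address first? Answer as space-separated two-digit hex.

25 1F 75 D7

Split into bytes (most-significant first): D7 75 1F 25.
In little-endian order the low byte comes first in memory.
So at ascending addresses the bytes are 25 1F 75 D7.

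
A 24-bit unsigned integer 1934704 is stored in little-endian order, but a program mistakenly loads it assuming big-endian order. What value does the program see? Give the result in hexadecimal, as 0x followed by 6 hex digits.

0x70851D

1934704 in 24-bit hexadecimal is 0x1D8570.
Stored little-endian, the bytes at ascending addresses are 70 85 1D.
Read back as big-endian, the last byte is least significant, giving 0x70851D.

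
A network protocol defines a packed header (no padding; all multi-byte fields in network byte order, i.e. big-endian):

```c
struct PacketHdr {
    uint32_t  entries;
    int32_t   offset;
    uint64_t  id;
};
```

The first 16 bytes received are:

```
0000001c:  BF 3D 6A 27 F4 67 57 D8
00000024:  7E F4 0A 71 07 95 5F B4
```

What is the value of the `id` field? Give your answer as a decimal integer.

`id` follows `entries` (4 B), `offset` (4 B), so it starts at offset 4 + 4 = 8 and occupies 8 bytes.
Bytes at offsets 8..15: 7E F4 0A 71 07 95 5F B4.
In big-endian order the high byte comes first in memory.
The bytes are already most-significant first: 0x7EF40A7107955FB4.
0x7EF40A7107955FB4 = 9147948223671132084.

9147948223671132084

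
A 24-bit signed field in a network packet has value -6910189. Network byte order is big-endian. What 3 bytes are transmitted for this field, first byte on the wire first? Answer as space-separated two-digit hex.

Two's complement of -6910189 in 24 bits: 6910189 = 0x6970ED; invert → 0x968F12; add 1 → 0x968F13.
Split into bytes (most-significant first): 96 8F 13.
Big-endian stores the most-significant byte at the lowest address.
So the memory order matches the most-significant-first order: 96 8F 13.

96 8F 13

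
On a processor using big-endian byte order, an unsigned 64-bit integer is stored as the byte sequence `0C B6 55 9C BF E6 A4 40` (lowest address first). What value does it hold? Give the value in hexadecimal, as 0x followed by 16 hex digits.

0x0CB6559CBFE6A440

In big-endian order the high byte comes first in memory.
The bytes are already most-significant first: 0x0CB6559CBFE6A440.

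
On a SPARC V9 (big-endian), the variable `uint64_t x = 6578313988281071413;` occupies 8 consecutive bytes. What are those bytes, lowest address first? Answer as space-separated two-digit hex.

6578313988281071413 in hexadecimal, padded to 64 bits, is 0x5B4ADDB80C79F735.
Split into bytes (most-significant first): 5B 4A DD B8 0C 79 F7 35.
Big-endian: lowest address holds the most-significant byte.
So the memory order matches the most-significant-first order: 5B 4A DD B8 0C 79 F7 35.

5B 4A DD B8 0C 79 F7 35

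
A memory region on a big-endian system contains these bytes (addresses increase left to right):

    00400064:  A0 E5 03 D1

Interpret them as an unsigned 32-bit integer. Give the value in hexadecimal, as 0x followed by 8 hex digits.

0xA0E503D1

Big-endian: lowest address holds the most-significant byte.
The bytes are already most-significant first: 0xA0E503D1.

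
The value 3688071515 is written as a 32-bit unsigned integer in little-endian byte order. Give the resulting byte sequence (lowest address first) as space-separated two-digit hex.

5B 81 D3 DB

3688071515 in hexadecimal, padded to 32 bits, is 0xDBD3815B.
Split into bytes (most-significant first): DB D3 81 5B.
In little-endian order the low byte comes first in memory.
So at ascending addresses the bytes are 5B 81 D3 DB.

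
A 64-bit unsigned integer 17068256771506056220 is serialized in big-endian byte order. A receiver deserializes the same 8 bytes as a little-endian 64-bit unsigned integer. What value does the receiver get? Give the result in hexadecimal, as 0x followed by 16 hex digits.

17068256771506056220 in 64-bit hexadecimal is 0xECDEA11A28C62C1C.
Stored big-endian, the bytes at ascending addresses are EC DE A1 1A 28 C6 2C 1C.
Read back as little-endian, the first byte is least significant, giving 0x1C2CC6281AA1DEEC.

0x1C2CC6281AA1DEEC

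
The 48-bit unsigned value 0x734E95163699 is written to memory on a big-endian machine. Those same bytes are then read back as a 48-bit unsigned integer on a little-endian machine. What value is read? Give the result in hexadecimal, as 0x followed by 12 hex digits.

Stored big-endian, the bytes at ascending addresses are 73 4E 95 16 36 99.
Read back as little-endian, the first byte is least significant, giving 0x993616954E73.

0x993616954E73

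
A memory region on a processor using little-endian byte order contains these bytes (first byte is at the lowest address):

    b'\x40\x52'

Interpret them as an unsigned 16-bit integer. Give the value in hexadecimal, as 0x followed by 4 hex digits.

0x5240

Little-endian stores the least-significant byte at the lowest address.
Reassemble most-significant byte first: 52 40 → 0x5240.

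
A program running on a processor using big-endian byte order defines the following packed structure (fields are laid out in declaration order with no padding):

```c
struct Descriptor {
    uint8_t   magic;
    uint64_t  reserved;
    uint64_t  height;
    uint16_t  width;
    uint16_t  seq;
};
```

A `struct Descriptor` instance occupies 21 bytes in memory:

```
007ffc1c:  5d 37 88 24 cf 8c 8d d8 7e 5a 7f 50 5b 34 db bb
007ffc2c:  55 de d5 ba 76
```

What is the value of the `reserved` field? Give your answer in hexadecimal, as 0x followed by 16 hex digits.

0x378824CF8C8DD87E

`reserved` follows `magic` (1 byte), so it starts at byte offset 1 and occupies 8 bytes.
Bytes at offsets 1..8: 37 88 24 CF 8C 8D D8 7E.
Big-endian stores the most-significant byte at the lowest address.
The bytes are already most-significant first: 0x378824CF8C8DD87E.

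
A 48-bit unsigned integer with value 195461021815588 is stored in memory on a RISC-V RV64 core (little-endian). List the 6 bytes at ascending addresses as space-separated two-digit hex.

195461021815588 in hexadecimal, padded to 48 bits, is 0xB1C550C5D324.
Split into bytes (most-significant first): B1 C5 50 C5 D3 24.
In little-endian order the low byte comes first in memory.
So at ascending addresses the bytes are 24 D3 C5 50 C5 B1.

24 D3 C5 50 C5 B1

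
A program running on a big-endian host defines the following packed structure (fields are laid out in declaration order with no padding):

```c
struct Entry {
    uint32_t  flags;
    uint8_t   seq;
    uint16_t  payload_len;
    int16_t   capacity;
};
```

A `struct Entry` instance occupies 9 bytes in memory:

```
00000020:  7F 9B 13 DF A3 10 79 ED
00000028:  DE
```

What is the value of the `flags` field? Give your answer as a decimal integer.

`flags` is the first field, at byte offset 0, occupying 4 bytes.
Bytes at offsets 0..3: 7F 9B 13 DF.
In big-endian order the high byte comes first in memory.
The bytes are already most-significant first: 0x7F9B13DF.
0x7F9B13DF = 2140869599.

2140869599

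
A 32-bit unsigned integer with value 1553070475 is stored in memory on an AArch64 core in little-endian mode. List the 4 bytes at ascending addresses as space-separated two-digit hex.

8B F9 91 5C

1553070475 in hexadecimal, padded to 32 bits, is 0x5C91F98B.
Split into bytes (most-significant first): 5C 91 F9 8B.
Little-endian stores the least-significant byte at the lowest address.
So at ascending addresses the bytes are 8B F9 91 5C.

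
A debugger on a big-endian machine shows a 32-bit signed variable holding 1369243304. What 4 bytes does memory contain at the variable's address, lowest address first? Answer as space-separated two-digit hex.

1369243304 in hexadecimal, padded to 32 bits, is 0x519CFEA8.
Split into bytes (most-significant first): 51 9C FE A8.
In big-endian order the high byte comes first in memory.
So the memory order matches the most-significant-first order: 51 9C FE A8.

51 9C FE A8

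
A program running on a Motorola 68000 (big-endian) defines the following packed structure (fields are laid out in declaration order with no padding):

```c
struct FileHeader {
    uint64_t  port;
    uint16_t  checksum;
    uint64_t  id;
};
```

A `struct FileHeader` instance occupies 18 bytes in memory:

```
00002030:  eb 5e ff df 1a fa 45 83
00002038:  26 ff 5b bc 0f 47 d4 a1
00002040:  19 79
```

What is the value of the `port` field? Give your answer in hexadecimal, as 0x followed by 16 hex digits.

`port` is the first field, at byte offset 0, occupying 8 bytes.
Bytes at offsets 0..7: EB 5E FF DF 1A FA 45 83.
Big-endian: lowest address holds the most-significant byte.
The bytes are already most-significant first: 0xEB5EFFDF1AFA4583.

0xEB5EFFDF1AFA4583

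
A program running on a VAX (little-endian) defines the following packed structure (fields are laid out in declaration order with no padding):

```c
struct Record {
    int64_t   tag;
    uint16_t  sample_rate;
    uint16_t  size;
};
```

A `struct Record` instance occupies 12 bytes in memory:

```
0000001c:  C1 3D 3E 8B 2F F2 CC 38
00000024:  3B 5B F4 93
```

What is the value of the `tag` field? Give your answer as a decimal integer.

4092912447386435009

`tag` is the first field, at byte offset 0, occupying 8 bytes.
Bytes at offsets 0..7: C1 3D 3E 8B 2F F2 CC 38.
In little-endian order the low byte comes first in memory.
Reassemble most-significant byte first: 38 CC F2 2F 8B 3E 3D C1 → 0x38CCF22F8B3E3DC1.
0x38CCF22F8B3E3DC1 = 4092912447386435009.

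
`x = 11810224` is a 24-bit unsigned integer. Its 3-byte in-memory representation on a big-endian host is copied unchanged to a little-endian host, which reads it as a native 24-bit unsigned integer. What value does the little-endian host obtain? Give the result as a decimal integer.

11548084

11810224 in 24-bit hexadecimal is 0xB435B0.
Stored big-endian, the bytes at ascending addresses are B4 35 B0.
Read back as little-endian, the first byte is least significant, giving 0xB035B4.
0xB035B4 = 11548084.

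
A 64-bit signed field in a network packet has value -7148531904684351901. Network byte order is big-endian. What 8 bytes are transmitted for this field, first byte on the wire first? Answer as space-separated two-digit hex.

Two's complement of -7148531904684351901 in 64 bits: 7148531904684351901 = 0x6334AFE48C41E19D; invert → 0x9CCB501B73BE1E62; add 1 → 0x9CCB501B73BE1E63.
Split into bytes (most-significant first): 9C CB 50 1B 73 BE 1E 63.
Big-endian stores the most-significant byte at the lowest address.
So the memory order matches the most-significant-first order: 9C CB 50 1B 73 BE 1E 63.

9C CB 50 1B 73 BE 1E 63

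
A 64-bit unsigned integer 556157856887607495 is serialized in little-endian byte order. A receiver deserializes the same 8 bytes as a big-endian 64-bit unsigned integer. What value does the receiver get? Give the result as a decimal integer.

14344198779905685255

556157856887607495 in 64-bit hexadecimal is 0x07B7DE9FCAD410C7.
Stored little-endian, the bytes at ascending addresses are C7 10 D4 CA 9F DE B7 07.
Read back as big-endian, the last byte is least significant, giving 0xC710D4CA9FDEB707.
0xC710D4CA9FDEB707 = 14344198779905685255.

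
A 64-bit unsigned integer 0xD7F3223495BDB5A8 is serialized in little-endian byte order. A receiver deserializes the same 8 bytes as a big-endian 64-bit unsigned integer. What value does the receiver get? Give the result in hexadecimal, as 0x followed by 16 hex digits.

0xA8B5BD953422F3D7

Stored little-endian, the bytes at ascending addresses are A8 B5 BD 95 34 22 F3 D7.
Read back as big-endian, the last byte is least significant, giving 0xA8B5BD953422F3D7.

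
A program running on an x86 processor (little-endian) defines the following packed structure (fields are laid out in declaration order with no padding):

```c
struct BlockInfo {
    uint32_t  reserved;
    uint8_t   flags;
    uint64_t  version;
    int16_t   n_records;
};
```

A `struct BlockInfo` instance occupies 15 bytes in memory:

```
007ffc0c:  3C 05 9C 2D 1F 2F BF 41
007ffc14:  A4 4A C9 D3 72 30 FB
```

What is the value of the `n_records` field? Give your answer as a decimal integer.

`n_records` follows `reserved` (4 B), `flags` (1 B), `version` (8 B), so it starts at offset 4 + 1 + 8 = 13 and occupies 2 bytes.
Bytes at offsets 13..14: 30 FB.
Little-endian: lowest address holds the least-significant byte.
Reassemble most-significant byte first: FB 30 → 0xFB30.
Top bit is set, so as a signed 16-bit value this is 0xFB30 − 2^16 = -1232.

-1232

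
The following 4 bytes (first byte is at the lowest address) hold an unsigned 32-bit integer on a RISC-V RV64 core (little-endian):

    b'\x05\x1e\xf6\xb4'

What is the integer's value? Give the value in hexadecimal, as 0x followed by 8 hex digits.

0xB4F61E05

In little-endian order the low byte comes first in memory.
Reassemble most-significant byte first: B4 F6 1E 05 → 0xB4F61E05.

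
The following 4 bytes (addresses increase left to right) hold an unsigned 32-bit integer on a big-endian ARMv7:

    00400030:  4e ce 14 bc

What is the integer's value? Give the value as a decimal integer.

1322128572

Big-endian stores the most-significant byte at the lowest address.
The bytes are already most-significant first: 0x4ECE14BC.
0x4ECE14BC = 1322128572.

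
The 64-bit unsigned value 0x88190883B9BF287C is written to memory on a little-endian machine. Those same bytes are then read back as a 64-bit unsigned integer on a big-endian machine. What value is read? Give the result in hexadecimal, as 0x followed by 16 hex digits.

0x7C28BFB983081988

Stored little-endian, the bytes at ascending addresses are 7C 28 BF B9 83 08 19 88.
Read back as big-endian, the last byte is least significant, giving 0x7C28BFB983081988.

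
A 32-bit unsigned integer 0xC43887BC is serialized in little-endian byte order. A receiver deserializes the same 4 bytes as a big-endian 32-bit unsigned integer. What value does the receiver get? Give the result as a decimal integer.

Stored little-endian, the bytes at ascending addresses are BC 87 38 C4.
Read back as big-endian, the last byte is least significant, giving 0xBC8738C4.
0xBC8738C4 = 3162978500.

3162978500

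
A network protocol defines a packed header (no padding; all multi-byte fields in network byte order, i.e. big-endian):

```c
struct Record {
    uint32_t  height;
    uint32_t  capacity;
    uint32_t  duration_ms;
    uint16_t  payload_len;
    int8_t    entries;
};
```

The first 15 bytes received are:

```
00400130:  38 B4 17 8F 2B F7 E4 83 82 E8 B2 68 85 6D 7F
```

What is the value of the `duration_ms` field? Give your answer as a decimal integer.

2196288104

`duration_ms` follows `height` (4 B), `capacity` (4 B), so it starts at offset 4 + 4 = 8 and occupies 4 bytes.
Bytes at offsets 8..11: 82 E8 B2 68.
Big-endian stores the most-significant byte at the lowest address.
The bytes are already most-significant first: 0x82E8B268.
0x82E8B268 = 2196288104.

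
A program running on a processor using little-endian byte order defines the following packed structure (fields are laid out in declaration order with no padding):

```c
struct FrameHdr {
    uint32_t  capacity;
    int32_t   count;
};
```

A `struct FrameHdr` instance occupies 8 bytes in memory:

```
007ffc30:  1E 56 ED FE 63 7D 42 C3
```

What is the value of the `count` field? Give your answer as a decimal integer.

`count` follows `capacity` (4 bytes), so it starts at byte offset 4 and occupies 4 bytes.
Bytes at offsets 4..7: 63 7D 42 C3.
Little-endian stores the least-significant byte at the lowest address.
Reassemble most-significant byte first: C3 42 7D 63 → 0xC3427D63.
Top bit is set, so as a signed 32-bit value this is 0xC3427D63 − 2^32 = -1019052701.

-1019052701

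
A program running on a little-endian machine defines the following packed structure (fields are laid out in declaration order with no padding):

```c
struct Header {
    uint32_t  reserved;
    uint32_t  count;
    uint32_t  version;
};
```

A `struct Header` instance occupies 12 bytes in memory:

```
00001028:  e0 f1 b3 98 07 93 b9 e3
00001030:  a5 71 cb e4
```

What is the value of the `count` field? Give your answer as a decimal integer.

3820589831

`count` follows `reserved` (4 bytes), so it starts at byte offset 4 and occupies 4 bytes.
Bytes at offsets 4..7: 07 93 B9 E3.
Little-endian stores the least-significant byte at the lowest address.
Reassemble most-significant byte first: E3 B9 93 07 → 0xE3B99307.
0xE3B99307 = 3820589831.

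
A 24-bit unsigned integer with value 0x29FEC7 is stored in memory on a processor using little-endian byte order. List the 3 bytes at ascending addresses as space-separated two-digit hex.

C7 FE 29

Split into bytes (most-significant first): 29 FE C7.
In little-endian order the low byte comes first in memory.
So at ascending addresses the bytes are C7 FE 29.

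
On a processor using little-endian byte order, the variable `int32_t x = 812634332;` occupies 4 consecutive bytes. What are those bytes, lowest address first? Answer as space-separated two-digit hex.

DC D0 6F 30

812634332 in hexadecimal, padded to 32 bits, is 0x306FD0DC.
Split into bytes (most-significant first): 30 6F D0 DC.
Little-endian stores the least-significant byte at the lowest address.
So at ascending addresses the bytes are DC D0 6F 30.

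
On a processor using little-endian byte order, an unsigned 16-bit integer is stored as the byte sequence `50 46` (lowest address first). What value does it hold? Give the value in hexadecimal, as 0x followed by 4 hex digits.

Little-endian stores the least-significant byte at the lowest address.
Reassemble most-significant byte first: 46 50 → 0x4650.

0x4650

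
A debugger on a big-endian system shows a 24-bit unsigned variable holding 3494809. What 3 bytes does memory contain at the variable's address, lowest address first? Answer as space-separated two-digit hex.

35 53 99

3494809 in hexadecimal, padded to 24 bits, is 0x355399.
Split into bytes (most-significant first): 35 53 99.
Big-endian stores the most-significant byte at the lowest address.
So the memory order matches the most-significant-first order: 35 53 99.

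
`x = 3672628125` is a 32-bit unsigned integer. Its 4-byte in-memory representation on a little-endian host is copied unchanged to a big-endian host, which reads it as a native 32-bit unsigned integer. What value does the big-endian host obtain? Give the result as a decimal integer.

3672628125 in 32-bit hexadecimal is 0xDAE7DB9D.
Stored little-endian, the bytes at ascending addresses are 9D DB E7 DA.
Read back as big-endian, the last byte is least significant, giving 0x9DDBE7DA.
0x9DDBE7DA = 2648434650.

2648434650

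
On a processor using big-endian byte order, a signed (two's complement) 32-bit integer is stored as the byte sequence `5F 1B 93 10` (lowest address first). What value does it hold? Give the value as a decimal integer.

1595642640

In big-endian order the high byte comes first in memory.
The bytes are already most-significant first: 0x5F1B9310.
0x5F1B9310 = 1595642640.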